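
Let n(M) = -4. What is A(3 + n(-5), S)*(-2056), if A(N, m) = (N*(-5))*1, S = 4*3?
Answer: -10280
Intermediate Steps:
S = 12
A(N, m) = -5*N (A(N, m) = -5*N*1 = -5*N)
A(3 + n(-5), S)*(-2056) = -5*(3 - 4)*(-2056) = -5*(-1)*(-2056) = 5*(-2056) = -10280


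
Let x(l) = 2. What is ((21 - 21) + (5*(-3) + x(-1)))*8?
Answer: -104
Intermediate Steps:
((21 - 21) + (5*(-3) + x(-1)))*8 = ((21 - 21) + (5*(-3) + 2))*8 = (0 + (-15 + 2))*8 = (0 - 13)*8 = -13*8 = -104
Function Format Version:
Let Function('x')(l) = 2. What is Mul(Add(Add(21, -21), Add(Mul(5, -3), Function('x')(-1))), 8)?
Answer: -104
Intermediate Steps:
Mul(Add(Add(21, -21), Add(Mul(5, -3), Function('x')(-1))), 8) = Mul(Add(Add(21, -21), Add(Mul(5, -3), 2)), 8) = Mul(Add(0, Add(-15, 2)), 8) = Mul(Add(0, -13), 8) = Mul(-13, 8) = -104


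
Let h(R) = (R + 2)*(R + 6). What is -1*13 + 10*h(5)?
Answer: 757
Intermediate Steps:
h(R) = (2 + R)*(6 + R)
-1*13 + 10*h(5) = -1*13 + 10*(12 + 5**2 + 8*5) = -13 + 10*(12 + 25 + 40) = -13 + 10*77 = -13 + 770 = 757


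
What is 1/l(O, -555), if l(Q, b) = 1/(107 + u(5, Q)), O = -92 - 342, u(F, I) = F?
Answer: 112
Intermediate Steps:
O = -434
l(Q, b) = 1/112 (l(Q, b) = 1/(107 + 5) = 1/112)
1/l(O, -555) = 1/(1/112) = 112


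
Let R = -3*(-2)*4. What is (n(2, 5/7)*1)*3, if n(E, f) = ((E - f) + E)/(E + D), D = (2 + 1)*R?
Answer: 69/518 ≈ 0.13320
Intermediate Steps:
R = 24 (R = 6*4 = 24)
D = 72 (D = (2 + 1)*24 = 3*24 = 72)
n(E, f) = (-f + 2*E)/(72 + E) (n(E, f) = ((E - f) + E)/(E + 72) = (-f + 2*E)/(72 + E))
(n(2, 5/7)*1)*3 = (((-5/7 + 2*2)/(72 + 2))*1)*3 = (((-5/7 + 4)/74)*1)*3 = (((1/74)*(23/7))*1)*3 = ((23/518)*1)*3 = (23/518)*3 = 69/518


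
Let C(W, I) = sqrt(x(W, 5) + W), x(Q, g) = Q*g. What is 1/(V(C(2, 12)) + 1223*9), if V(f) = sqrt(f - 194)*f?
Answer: 1/(11007 + 2*I*sqrt(3)*sqrt(194 - 2*sqrt(3))) ≈ 9.085e-5 - 3.947e-7*I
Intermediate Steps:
C(W, I) = sqrt(6)*sqrt(W) (C(W, I) = sqrt(W*5 + W) = sqrt(5*W + W) = sqrt(6*W) = sqrt(6)*sqrt(W))
V(f) = f*sqrt(-194 + f) (V(f) = sqrt(-194 + f)*f = f*sqrt(-194 + f))
1/(V(C(2, 12)) + 1223*9) = 1/((sqrt(6)*sqrt(2))*sqrt(-194 + sqrt(6)*sqrt(2)) + 1223*9) = 1/((2*sqrt(3))*sqrt(-194 + 2*sqrt(3)) + 11007) = 1/(2*sqrt(3)*sqrt(-194 + 2*sqrt(3)) + 11007) = 1/(11007 + 2*sqrt(3)*sqrt(-194 + 2*sqrt(3)))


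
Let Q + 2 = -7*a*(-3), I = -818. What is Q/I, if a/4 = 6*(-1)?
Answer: 253/409 ≈ 0.61858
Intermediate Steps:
a = -24 (a = 4*(6*(-1)) = 4*(-6) = -24)
Q = -506 (Q = -2 - 7*(-24)*(-3) = -2 + 168*(-3) = -2 - 504 = -506)
Q/I = -506/(-818) = -506*(-1/818) = 253/409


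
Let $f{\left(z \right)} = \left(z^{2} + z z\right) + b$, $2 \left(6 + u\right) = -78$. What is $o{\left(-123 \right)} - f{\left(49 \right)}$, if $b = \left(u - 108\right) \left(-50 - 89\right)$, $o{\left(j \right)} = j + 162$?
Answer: $-26030$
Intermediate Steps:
$o{\left(j \right)} = 162 + j$
$u = -45$ ($u = -6 + \frac{1}{2} \left(-78\right) = -6 - 39 = -45$)
$b = 21267$ ($b = \left(-45 - 108\right) \left(-50 - 89\right) = \left(-153\right) \left(-139\right) = 21267$)
$f{\left(z \right)} = 21267 + 2 z^{2}$ ($f{\left(z \right)} = \left(z^{2} + z z\right) + 21267 = \left(z^{2} + z^{2}\right) + 21267 = 2 z^{2} + 21267 = 21267 + 2 z^{2}$)
$o{\left(-123 \right)} - f{\left(49 \right)} = \left(162 - 123\right) - \left(21267 + 2 \cdot 49^{2}\right) = 39 - \left(21267 + 2 \cdot 2401\right) = 39 - \left(21267 + 4802\right) = 39 - 26069 = -26030$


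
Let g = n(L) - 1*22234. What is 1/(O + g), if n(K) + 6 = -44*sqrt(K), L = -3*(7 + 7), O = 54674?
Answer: 16217/526022834 + 11*I*sqrt(42)/263011417 ≈ 3.0829e-5 + 2.7105e-7*I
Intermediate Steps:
L = -42 (L = -3*14 = -42)
n(K) = -6 - 44*sqrt(K)
g = -22240 - 44*I*sqrt(42) (g = (-6 - 44*I*sqrt(42)) - 1*22234 = (-6 - 44*I*sqrt(42)) - 22234 = -22240 - 44*I*sqrt(42) ≈ -22240.0 - 285.15*I)
1/(O + g) = 1/(54674 + (-22240 - 44*I*sqrt(42))) = 1/(32434 - 44*I*sqrt(42))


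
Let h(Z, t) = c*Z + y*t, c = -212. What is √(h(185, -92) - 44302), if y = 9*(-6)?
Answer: I*√78554 ≈ 280.27*I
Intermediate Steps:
y = -54
h(Z, t) = -212*Z - 54*t
√(h(185, -92) - 44302) = √((-212*185 - 54*(-92)) - 44302) = √((-39220 + 4968) - 44302) = √(-34252 - 44302) = √(-78554) = I*√78554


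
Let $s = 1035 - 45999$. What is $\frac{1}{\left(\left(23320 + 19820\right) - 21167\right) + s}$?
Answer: $- \frac{1}{22991} \approx -4.3495 \cdot 10^{-5}$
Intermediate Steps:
$s = -44964$ ($s = 1035 - 45999 = -44964$)
$\frac{1}{\left(\left(23320 + 19820\right) - 21167\right) + s} = \frac{1}{\left(\left(23320 + 19820\right) - 21167\right) - 44964} = \frac{1}{\left(43140 - 21167\right) - 44964} = \frac{1}{21973 - 44964} = \frac{1}{-22991} = - \frac{1}{22991}$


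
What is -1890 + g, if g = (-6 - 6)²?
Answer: -1746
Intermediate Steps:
g = 144 (g = (-12)² = 144)
-1890 + g = -1890 + 144 = -1746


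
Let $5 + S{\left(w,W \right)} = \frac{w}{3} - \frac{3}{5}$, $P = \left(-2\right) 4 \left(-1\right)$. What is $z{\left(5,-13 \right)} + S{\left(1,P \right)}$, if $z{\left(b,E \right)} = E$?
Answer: $- \frac{274}{15} \approx -18.267$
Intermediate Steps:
$P = 8$ ($P = \left(-8\right) \left(-1\right) = 8$)
$S{\left(w,W \right)} = - \frac{28}{5} + \frac{w}{3}$ ($S{\left(w,W \right)} = -5 + \left(\frac{w}{3} - \frac{3}{5}\right) = -5 + \left(- \frac{3}{5} + \frac{w}{3}\right) = - \frac{28}{5} + \frac{w}{3}$)
$z{\left(5,-13 \right)} + S{\left(1,P \right)} = -13 + \left(- \frac{28}{5} + \frac{1}{3} \cdot 1\right) = -13 + \left(- \frac{28}{5} + \frac{1}{3}\right) = -13 - \frac{79}{15} = - \frac{274}{15}$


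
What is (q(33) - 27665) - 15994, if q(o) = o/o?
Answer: -43658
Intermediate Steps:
q(o) = 1
(q(33) - 27665) - 15994 = (1 - 27665) - 15994 = -27664 - 15994 = -43658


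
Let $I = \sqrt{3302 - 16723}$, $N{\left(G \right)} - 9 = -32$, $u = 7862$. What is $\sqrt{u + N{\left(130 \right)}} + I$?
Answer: $3 \sqrt{871} + i \sqrt{13421} \approx 88.538 + 115.85 i$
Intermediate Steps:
$N{\left(G \right)} = -23$ ($N{\left(G \right)} = 9 - 32 = -23$)
$I = i \sqrt{13421}$ ($I = \sqrt{-13421} = i \sqrt{13421} \approx 115.85 i$)
$\sqrt{u + N{\left(130 \right)}} + I = \sqrt{7862 - 23} + i \sqrt{13421} = \sqrt{7839} + i \sqrt{13421} = 3 \sqrt{871} + i \sqrt{13421}$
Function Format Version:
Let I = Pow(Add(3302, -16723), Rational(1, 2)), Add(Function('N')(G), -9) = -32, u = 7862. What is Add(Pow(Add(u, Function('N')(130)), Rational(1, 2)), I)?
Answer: Add(Mul(3, Pow(871, Rational(1, 2))), Mul(I, Pow(13421, Rational(1, 2)))) ≈ Add(88.538, Mul(115.85, I))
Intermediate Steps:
Function('N')(G) = -23 (Function('N')(G) = Add(9, -32) = -23)
I = Mul(I, Pow(13421, Rational(1, 2))) (I = Pow(-13421, Rational(1, 2)) = Mul(I, Pow(13421, Rational(1, 2))) ≈ Mul(115.85, I))
Add(Pow(Add(u, Function('N')(130)), Rational(1, 2)), I) = Add(Pow(Add(7862, -23), Rational(1, 2)), Mul(I, Pow(13421, Rational(1, 2)))) = Add(Pow(7839, Rational(1, 2)), Mul(I, Pow(13421, Rational(1, 2)))) = Add(Mul(3, Pow(871, Rational(1, 2))), Mul(I, Pow(13421, Rational(1, 2))))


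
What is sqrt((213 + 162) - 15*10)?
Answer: 15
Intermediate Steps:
sqrt((213 + 162) - 15*10) = sqrt(375 - 150) = sqrt(225) = 15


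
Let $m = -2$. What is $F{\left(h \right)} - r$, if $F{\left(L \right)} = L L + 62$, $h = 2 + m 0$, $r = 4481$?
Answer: $-4415$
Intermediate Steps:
$h = 2$ ($h = 2 - 0 = 2 + 0 = 2$)
$F{\left(L \right)} = 62 + L^{2}$ ($F{\left(L \right)} = L^{2} + 62 = 62 + L^{2}$)
$F{\left(h \right)} - r = \left(62 + 2^{2}\right) - 4481 = \left(62 + 4\right) - 4481 = 66 - 4481 = -4415$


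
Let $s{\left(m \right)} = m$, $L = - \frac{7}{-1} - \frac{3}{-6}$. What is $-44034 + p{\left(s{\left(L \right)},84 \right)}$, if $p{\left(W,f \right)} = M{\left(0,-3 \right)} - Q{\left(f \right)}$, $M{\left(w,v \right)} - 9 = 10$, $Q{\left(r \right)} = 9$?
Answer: $-44024$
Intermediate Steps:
$M{\left(w,v \right)} = 19$ ($M{\left(w,v \right)} = 9 + 10 = 19$)
$L = \frac{15}{2}$ ($L = \left(-7\right) \left(-1\right) - - \frac{1}{2} = 7 + \frac{1}{2} = \frac{15}{2} \approx 7.5$)
$p{\left(W,f \right)} = 10$ ($p{\left(W,f \right)} = 19 - 9 = 10$)
$-44034 + p{\left(s{\left(L \right)},84 \right)} = -44034 + 10 = -44024$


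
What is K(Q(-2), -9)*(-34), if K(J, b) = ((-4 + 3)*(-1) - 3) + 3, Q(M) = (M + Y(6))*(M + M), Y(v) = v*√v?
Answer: -34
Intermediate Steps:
Y(v) = v^(3/2)
Q(M) = 2*M*(M + 6*√6) (Q(M) = (M + 6^(3/2))*(M + M) = (M + 6*√6)*(2*M) = 2*M*(M + 6*√6))
K(J, b) = 1 (K(J, b) = (-1*(-1) - 3) + 3 = (1 - 3) + 3 = -2 + 3 = 1)
K(Q(-2), -9)*(-34) = 1*(-34) = -34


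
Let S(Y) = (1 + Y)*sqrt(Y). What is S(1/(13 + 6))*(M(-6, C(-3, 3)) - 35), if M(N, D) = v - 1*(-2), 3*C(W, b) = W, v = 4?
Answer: -580*sqrt(19)/361 ≈ -7.0032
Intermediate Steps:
C(W, b) = W/3
S(Y) = sqrt(Y)*(1 + Y)
M(N, D) = 6 (M(N, D) = 4 - 1*(-2) = 4 + 2 = 6)
S(1/(13 + 6))*(M(-6, C(-3, 3)) - 35) = (sqrt(1/(13 + 6))*(1 + 1/(13 + 6)))*(6 - 35) = (sqrt(1/19)*(1 + 1/19))*(-29) = ((sqrt(19)/19)*(20/19))*(-29) = (20*sqrt(19)/361)*(-29) = -580*sqrt(19)/361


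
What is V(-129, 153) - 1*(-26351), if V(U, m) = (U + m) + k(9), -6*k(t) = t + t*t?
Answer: 26360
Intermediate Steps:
k(t) = -t/6 - t**2/6 (k(t) = -(t + t*t)/6 = -(t + t**2)/6 = -t/6 - t**2/6)
V(U, m) = -15 + U + m (V(U, m) = (U + m) - 1/6*9*(1 + 9) = (U + m) - 1/6*9*10 = (U + m) - 15 = -15 + U + m)
V(-129, 153) - 1*(-26351) = (-15 - 129 + 153) - 1*(-26351) = 9 + 26351 = 26360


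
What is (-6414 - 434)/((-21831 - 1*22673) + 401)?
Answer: 6848/44103 ≈ 0.15527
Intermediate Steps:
(-6414 - 434)/((-21831 - 1*22673) + 401) = -6848/((-21831 - 22673) + 401) = -6848/(-44504 + 401) = -6848/(-44103) = -6848*(-1/44103) = 6848/44103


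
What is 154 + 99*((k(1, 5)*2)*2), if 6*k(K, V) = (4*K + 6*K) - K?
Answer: 748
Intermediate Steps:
k(K, V) = 3*K/2 (k(K, V) = ((4*K + 6*K) - K)/6 = (10*K - K)/6 = (9*K)/6 = 3*K/2)
154 + 99*((k(1, 5)*2)*2) = 154 + 99*((((3/2)*1)*2)*2) = 154 + 99*(((3/2)*2)*2) = 154 + 99*(3*2) = 154 + 99*6 = 154 + 594 = 748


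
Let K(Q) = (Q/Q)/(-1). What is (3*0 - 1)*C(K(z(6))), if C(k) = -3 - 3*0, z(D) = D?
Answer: 3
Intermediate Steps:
K(Q) = -1 (K(Q) = 1*(-1) = -1)
C(k) = -3 (C(k) = -3 + 0 = -3)
(3*0 - 1)*C(K(z(6))) = (3*0 - 1)*(-3) = (0 - 1)*(-3) = -1*(-3) = 3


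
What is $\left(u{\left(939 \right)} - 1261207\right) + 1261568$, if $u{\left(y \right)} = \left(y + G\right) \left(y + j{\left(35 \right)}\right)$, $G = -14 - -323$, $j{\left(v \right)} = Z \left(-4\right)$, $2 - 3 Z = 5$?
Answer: $1177225$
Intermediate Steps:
$Z = -1$ ($Z = \frac{2}{3} - \frac{5}{3} = -1$)
$j{\left(v \right)} = 4$ ($j{\left(v \right)} = \left(-1\right) \left(-4\right) = 4$)
$G = 309$ ($G = -14 + 323 = 309$)
$u{\left(y \right)} = \left(4 + y\right) \left(309 + y\right)$ ($u{\left(y \right)} = \left(y + 309\right) \left(y + 4\right) = \left(309 + y\right) \left(4 + y\right) = \left(4 + y\right) \left(309 + y\right)$)
$\left(u{\left(939 \right)} - 1261207\right) + 1261568 = \left(\left(1236 + 939^{2} + 313 \cdot 939\right) - 1261207\right) + 1261568 = \left(\left(1236 + 881721 + 293907\right) - 1261207\right) + 1261568 = \left(1176864 - 1261207\right) + 1261568 = -84343 + 1261568 = 1177225$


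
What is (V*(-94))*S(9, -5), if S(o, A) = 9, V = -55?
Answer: 46530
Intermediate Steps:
(V*(-94))*S(9, -5) = -55*(-94)*9 = 5170*9 = 46530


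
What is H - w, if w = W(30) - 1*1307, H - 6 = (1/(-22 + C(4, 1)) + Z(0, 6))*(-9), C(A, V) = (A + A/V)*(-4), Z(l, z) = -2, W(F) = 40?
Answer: 7747/6 ≈ 1291.2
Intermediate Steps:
C(A, V) = -4*A - 4*A/V
H = 145/6 (H = 6 + (1/(-22 - 4*4*(1 + 1)/1) - 2)*(-9) = 6 + (1/(-22 - 4*4*1*2) - 2)*(-9) = 6 + (1/(-22 - 32) - 2)*(-9) = 6 + (1/(-54) - 2)*(-9) = 6 + (-1/54 - 2)*(-9) = 6 - 109/54*(-9) = 6 + 109/6 = 145/6 ≈ 24.167)
w = -1267 (w = 40 - 1*1307 = 40 - 1307 = -1267)
H - w = 145/6 - 1*(-1267) = 145/6 + 1267 = 7747/6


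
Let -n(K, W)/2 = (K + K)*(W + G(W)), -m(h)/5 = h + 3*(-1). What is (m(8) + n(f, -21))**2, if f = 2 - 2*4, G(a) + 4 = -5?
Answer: 555025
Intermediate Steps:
G(a) = -9 (G(a) = -4 - 5 = -9)
m(h) = 15 - 5*h (m(h) = -5*(h + 3*(-1)) = -5*(h - 3) = -5*(-3 + h) = 15 - 5*h)
f = -6 (f = 2 - 8 = -6)
n(K, W) = -4*K*(-9 + W) (n(K, W) = -2*(K + K)*(W - 9) = -2*2*K*(-9 + W) = -4*K*(-9 + W))
(m(8) + n(f, -21))**2 = ((15 - 5*8) + 4*(-6)*(9 - 1*(-21)))**2 = ((15 - 40) + 4*(-6)*(9 + 21))**2 = (-25 + 4*(-6)*30)**2 = (-25 - 720)**2 = (-745)**2 = 555025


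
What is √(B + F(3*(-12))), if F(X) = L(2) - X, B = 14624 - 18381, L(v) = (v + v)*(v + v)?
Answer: I*√3705 ≈ 60.869*I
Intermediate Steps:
L(v) = 4*v² (L(v) = (2*v)*(2*v) = 4*v²)
B = -3757
F(X) = 16 - X (F(X) = 4*2² - X = 4*4 - X = 16 - X)
√(B + F(3*(-12))) = √(-3757 + (16 - 3*(-12))) = √(-3757 + (16 - 1*(-36))) = √(-3757 + (16 + 36)) = √(-3757 + 52) = √(-3705) = I*√3705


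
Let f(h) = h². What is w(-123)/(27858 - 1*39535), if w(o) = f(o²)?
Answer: -228886641/11677 ≈ -19602.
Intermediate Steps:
w(o) = o⁴ (w(o) = (o²)² = o⁴)
w(-123)/(27858 - 1*39535) = (-123)⁴/(27858 - 1*39535) = 228886641/(27858 - 39535) = 228886641/(-11677) = 228886641*(-1/11677) = -228886641/11677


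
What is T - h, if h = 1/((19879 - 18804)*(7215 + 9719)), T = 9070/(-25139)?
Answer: -165110758639/457631612950 ≈ -0.36079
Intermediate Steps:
T = -9070/25139 (T = 9070*(-1/25139) = -9070/25139 ≈ -0.36079)
h = 1/18204050 (h = 1/(1075*16934) = 1/18204050 ≈ 5.4933e-8)
T - h = -9070/25139 - 1*1/18204050 = -9070/25139 - 1/18204050 = -165110758639/457631612950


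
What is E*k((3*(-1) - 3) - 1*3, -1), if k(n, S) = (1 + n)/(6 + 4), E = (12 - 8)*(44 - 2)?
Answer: -672/5 ≈ -134.40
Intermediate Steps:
E = 168 (E = 4*42 = 168)
k(n, S) = ⅒ + n/10 (k(n, S) = (1 + n)/10 = (1 + n)*(⅒) = ⅒ + n/10)
E*k((3*(-1) - 3) - 1*3, -1) = 168*(⅒ + ((3*(-1) - 3) - 1*3)/10) = 168*(⅒ + ((-3 - 3) - 3)/10) = 168*(⅒ + (-6 - 3)/10) = 168*(⅒ + (⅒)*(-9)) = 168*(⅒ - 9/10) = 168*(-⅘) = -672/5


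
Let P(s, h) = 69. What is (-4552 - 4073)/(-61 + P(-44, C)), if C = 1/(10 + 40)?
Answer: -8625/8 ≈ -1078.1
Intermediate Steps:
C = 1/50 ≈ 0.020000
(-4552 - 4073)/(-61 + P(-44, C)) = (-4552 - 4073)/(-61 + 69) = -8625/8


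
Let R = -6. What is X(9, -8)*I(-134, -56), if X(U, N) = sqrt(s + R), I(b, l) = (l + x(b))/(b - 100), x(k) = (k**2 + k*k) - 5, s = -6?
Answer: -35851*I*sqrt(3)/117 ≈ -530.73*I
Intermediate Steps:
x(k) = -5 + 2*k**2 (x(k) = (k**2 + k**2) - 5 = 2*k**2 - 5 = -5 + 2*k**2)
I(b, l) = (-5 + l + 2*b**2)/(-100 + b) (I(b, l) = (l + (-5 + 2*b**2))/(b - 100) = (-5 + l + 2*b**2)/(-100 + b))
X(U, N) = 2*I*sqrt(3) (X(U, N) = sqrt(-6 - 6) = sqrt(-12) = 2*I*sqrt(3))
X(9, -8)*I(-134, -56) = (2*I*sqrt(3))*((-5 - 56 + 2*(-134)**2)/(-100 - 134)) = (2*I*sqrt(3))*((-5 - 56 + 2*17956)/(-234)) = (2*I*sqrt(3))*(-(-5 - 56 + 35912)/234) = (2*I*sqrt(3))*(-1/234*35851) = (2*I*sqrt(3))*(-35851/234) = -35851*I*sqrt(3)/117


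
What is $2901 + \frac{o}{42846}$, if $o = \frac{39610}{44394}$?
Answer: $\frac{2759003792267}{951052662} \approx 2901.0$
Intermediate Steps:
$o = \frac{19805}{22197}$ ($o = 39610 \cdot \frac{1}{44394} = \frac{19805}{22197} \approx 0.89224$)
$2901 + \frac{o}{42846} = 2901 + \frac{19805}{22197 \cdot 42846} = 2901 + \frac{19805}{22197} \cdot \frac{1}{42846} = 2901 + \frac{19805}{951052662} = \frac{2759003792267}{951052662}$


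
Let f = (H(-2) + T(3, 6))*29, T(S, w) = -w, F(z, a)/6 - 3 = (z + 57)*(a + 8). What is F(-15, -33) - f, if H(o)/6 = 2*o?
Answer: -5412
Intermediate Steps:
F(z, a) = 18 + 6*(8 + a)*(57 + z) (F(z, a) = 18 + 6*((z + 57)*(a + 8)) = 18 + 6*((57 + z)*(8 + a)) = 18 + 6*((8 + a)*(57 + z)) = 18 + 6*(8 + a)*(57 + z))
H(o) = 12*o (H(o) = 6*(2*o) = 12*o)
f = -870 (f = (12*(-2) - 1*6)*29 = (-24 - 6)*29 = -30*29 = -870)
F(-15, -33) - f = (2754 + 48*(-15) + 342*(-33) + 6*(-33)*(-15)) - 1*(-870) = (2754 - 720 - 11286 + 2970) + 870 = -6282 + 870 = -5412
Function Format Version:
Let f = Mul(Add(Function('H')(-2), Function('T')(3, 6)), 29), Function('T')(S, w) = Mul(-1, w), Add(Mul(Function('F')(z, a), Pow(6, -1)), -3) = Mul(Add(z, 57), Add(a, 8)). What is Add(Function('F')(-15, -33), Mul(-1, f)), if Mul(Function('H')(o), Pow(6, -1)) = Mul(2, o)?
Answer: -5412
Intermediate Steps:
Function('F')(z, a) = Add(18, Mul(6, Add(8, a), Add(57, z))) (Function('F')(z, a) = Add(18, Mul(6, Mul(Add(z, 57), Add(a, 8)))) = Add(18, Mul(6, Mul(Add(57, z), Add(8, a)))) = Add(18, Mul(6, Mul(Add(8, a), Add(57, z)))) = Add(18, Mul(6, Add(8, a), Add(57, z))))
Function('H')(o) = Mul(12, o) (Function('H')(o) = Mul(6, Mul(2, o)) = Mul(12, o))
f = -870 (f = Mul(Add(Mul(12, -2), Mul(-1, 6)), 29) = Mul(Add(-24, -6), 29) = Mul(-30, 29) = -870)
Add(Function('F')(-15, -33), Mul(-1, f)) = Add(Add(2754, Mul(48, -15), Mul(342, -33), Mul(6, -33, -15)), Mul(-1, -870)) = Add(Add(2754, -720, -11286, 2970), 870) = Add(-6282, 870) = -5412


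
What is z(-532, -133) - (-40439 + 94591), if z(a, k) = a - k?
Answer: -54551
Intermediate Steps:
z(-532, -133) - (-40439 + 94591) = (-532 - 1*(-133)) - (-40439 + 94591) = (-532 + 133) - 1*54152 = -399 - 54152 = -54551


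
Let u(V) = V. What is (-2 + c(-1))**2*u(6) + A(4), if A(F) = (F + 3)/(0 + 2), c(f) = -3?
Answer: 307/2 ≈ 153.50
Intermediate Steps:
A(F) = 3/2 + F/2 (A(F) = (3 + F)/2 = (3 + F)*(1/2) = 3/2 + F/2)
(-2 + c(-1))**2*u(6) + A(4) = (-2 - 3)**2*6 + (3/2 + (1/2)*4) = (-5)**2*6 + (3/2 + 2) = 25*6 + 7/2 = 150 + 7/2 = 307/2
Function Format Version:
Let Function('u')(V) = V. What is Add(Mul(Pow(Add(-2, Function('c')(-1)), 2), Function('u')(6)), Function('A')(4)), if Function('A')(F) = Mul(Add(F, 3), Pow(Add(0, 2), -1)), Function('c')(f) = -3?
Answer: Rational(307, 2) ≈ 153.50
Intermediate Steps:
Function('A')(F) = Add(Rational(3, 2), Mul(Rational(1, 2), F)) (Function('A')(F) = Mul(Add(3, F), Pow(2, -1)) = Mul(Add(3, F), Rational(1, 2)) = Add(Rational(3, 2), Mul(Rational(1, 2), F)))
Add(Mul(Pow(Add(-2, Function('c')(-1)), 2), Function('u')(6)), Function('A')(4)) = Add(Mul(Pow(Add(-2, -3), 2), 6), Add(Rational(3, 2), Mul(Rational(1, 2), 4))) = Add(Mul(Pow(-5, 2), 6), Add(Rational(3, 2), 2)) = Add(Mul(25, 6), Rational(7, 2)) = Add(150, Rational(7, 2)) = Rational(307, 2)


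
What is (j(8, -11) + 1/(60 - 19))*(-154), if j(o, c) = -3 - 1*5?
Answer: 50358/41 ≈ 1228.2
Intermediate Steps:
j(o, c) = -8 (j(o, c) = -3 - 5 = -8)
(j(8, -11) + 1/(60 - 19))*(-154) = (-8 + 1/(60 - 19))*(-154) = (-8 + 1/41)*(-154) = -327/41*(-154) = 50358/41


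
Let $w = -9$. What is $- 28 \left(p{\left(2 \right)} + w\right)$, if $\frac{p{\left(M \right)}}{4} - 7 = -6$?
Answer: $140$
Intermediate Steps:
$p{\left(M \right)} = 4$ ($p{\left(M \right)} = 28 + 4 \left(-6\right) = 28 - 24 = 4$)
$- 28 \left(p{\left(2 \right)} + w\right) = - 28 \left(4 - 9\right) = \left(-28\right) \left(-5\right) = 140$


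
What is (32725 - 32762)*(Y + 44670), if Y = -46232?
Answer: 57794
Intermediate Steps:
(32725 - 32762)*(Y + 44670) = (32725 - 32762)*(-46232 + 44670) = -37*(-1562) = 57794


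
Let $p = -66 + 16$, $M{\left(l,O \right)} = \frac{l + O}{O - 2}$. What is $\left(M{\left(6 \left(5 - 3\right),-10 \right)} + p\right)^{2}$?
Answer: $\frac{90601}{36} \approx 2516.7$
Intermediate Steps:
$M{\left(l,O \right)} = \frac{O + l}{-2 + O}$
$p = -50$
$\left(M{\left(6 \left(5 - 3\right),-10 \right)} + p\right)^{2} = \left(\frac{-10 + 6 \left(5 - 3\right)}{-2 - 10} - 50\right)^{2} = \left(\frac{-10 + 6 \cdot 2}{-12} - 50\right)^{2} = \left(- \frac{-10 + 12}{12} - 50\right)^{2} = \left(\left(- \frac{1}{12}\right) 2 - 50\right)^{2} = \left(- \frac{1}{6} - 50\right)^{2} = \left(- \frac{301}{6}\right)^{2} = \frac{90601}{36}$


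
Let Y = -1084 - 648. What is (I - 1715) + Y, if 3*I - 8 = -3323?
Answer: -4552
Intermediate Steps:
I = -1105 (I = 8/3 + (⅓)*(-3323) = 8/3 - 3323/3 = -1105)
Y = -1732
(I - 1715) + Y = (-1105 - 1715) - 1732 = -2820 - 1732 = -4552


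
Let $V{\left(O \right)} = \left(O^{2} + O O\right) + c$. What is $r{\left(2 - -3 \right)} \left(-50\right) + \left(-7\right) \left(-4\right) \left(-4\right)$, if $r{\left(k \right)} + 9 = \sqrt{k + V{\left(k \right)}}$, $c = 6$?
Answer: $338 - 50 \sqrt{61} \approx -52.513$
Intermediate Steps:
$V{\left(O \right)} = 6 + 2 O^{2}$ ($V{\left(O \right)} = \left(O^{2} + O O\right) + 6 = \left(O^{2} + O^{2}\right) + 6 = 2 O^{2} + 6 = 6 + 2 O^{2}$)
$r{\left(k \right)} = -9 + \sqrt{6 + k + 2 k^{2}}$ ($r{\left(k \right)} = -9 + \sqrt{k + \left(6 + 2 k^{2}\right)} = -9 + \sqrt{6 + k + 2 k^{2}}$)
$r{\left(2 - -3 \right)} \left(-50\right) + \left(-7\right) \left(-4\right) \left(-4\right) = \left(-9 + \sqrt{6 + \left(2 - -3\right) + 2 \left(2 - -3\right)^{2}}\right) \left(-50\right) + \left(-7\right) \left(-4\right) \left(-4\right) = \left(-9 + \sqrt{6 + \left(2 + 3\right) + 2 \left(2 + 3\right)^{2}}\right) \left(-50\right) + 28 \left(-4\right) = \left(-9 + \sqrt{6 + 5 + 2 \cdot 5^{2}}\right) \left(-50\right) - 112 = \left(-9 + \sqrt{6 + 5 + 2 \cdot 25}\right) \left(-50\right) - 112 = \left(-9 + \sqrt{6 + 5 + 50}\right) \left(-50\right) - 112 = \left(-9 + \sqrt{61}\right) \left(-50\right) - 112 = \left(450 - 50 \sqrt{61}\right) - 112 = 338 - 50 \sqrt{61}$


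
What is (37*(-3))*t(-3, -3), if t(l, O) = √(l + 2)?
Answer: -111*I ≈ -111.0*I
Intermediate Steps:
t(l, O) = √(2 + l)
(37*(-3))*t(-3, -3) = (37*(-3))*√(2 - 3) = -111*I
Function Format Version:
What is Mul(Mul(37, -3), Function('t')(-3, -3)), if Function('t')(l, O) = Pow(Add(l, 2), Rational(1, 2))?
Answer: Mul(-111, I) ≈ Mul(-111.00, I)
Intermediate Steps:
Function('t')(l, O) = Pow(Add(2, l), Rational(1, 2))
Mul(Mul(37, -3), Function('t')(-3, -3)) = Mul(Mul(37, -3), Pow(Add(2, -3), Rational(1, 2))) = Mul(-111, Pow(-1, Rational(1, 2))) = Mul(-111, I)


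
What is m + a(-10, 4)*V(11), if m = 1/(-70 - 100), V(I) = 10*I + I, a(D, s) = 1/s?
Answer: 10283/340 ≈ 30.244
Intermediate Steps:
V(I) = 11*I
m = -1/170 (m = 1/(-170) = -1/170 ≈ -0.0058824)
m + a(-10, 4)*V(11) = -1/170 + (11*11)/4 = -1/170 + (¼)*121 = -1/170 + 121/4 = 10283/340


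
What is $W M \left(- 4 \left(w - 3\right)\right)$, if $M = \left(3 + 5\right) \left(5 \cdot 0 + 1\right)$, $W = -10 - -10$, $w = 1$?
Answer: $0$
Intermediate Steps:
$W = 0$ ($W = -10 + 10 = 0$)
$M = 8$ ($M = 8 \left(0 + 1\right) = 8 \cdot 1 = 8$)
$W M \left(- 4 \left(w - 3\right)\right) = 0 \cdot 8 \left(- 4 \left(1 - 3\right)\right) = 0 \left(\left(-4\right) \left(-2\right)\right) = 0 \cdot 8 = 0$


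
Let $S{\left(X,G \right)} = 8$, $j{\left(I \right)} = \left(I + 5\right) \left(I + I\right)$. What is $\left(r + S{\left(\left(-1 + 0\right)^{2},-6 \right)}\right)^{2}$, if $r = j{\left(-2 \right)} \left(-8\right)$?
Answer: $10816$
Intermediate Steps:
$j{\left(I \right)} = 2 I \left(5 + I\right)$ ($j{\left(I \right)} = \left(5 + I\right) 2 I = 2 I \left(5 + I\right)$)
$r = 96$ ($r = 2 \left(-2\right) \left(5 - 2\right) \left(-8\right) = 2 \left(-2\right) 3 \left(-8\right) = \left(-12\right) \left(-8\right) = 96$)
$\left(r + S{\left(\left(-1 + 0\right)^{2},-6 \right)}\right)^{2} = \left(96 + 8\right)^{2} = 104^{2} = 10816$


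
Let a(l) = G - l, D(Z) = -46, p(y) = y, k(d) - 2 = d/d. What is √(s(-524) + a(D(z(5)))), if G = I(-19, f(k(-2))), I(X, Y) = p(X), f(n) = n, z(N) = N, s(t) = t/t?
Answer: 2*√7 ≈ 5.2915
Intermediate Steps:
k(d) = 3 (k(d) = 2 + d/d = 2 + 1 = 3)
s(t) = 1
I(X, Y) = X
G = -19
a(l) = -19 - l
√(s(-524) + a(D(z(5)))) = √(1 + (-19 - 1*(-46))) = √(1 + (-19 + 46)) = √(1 + 27) = √28 = 2*√7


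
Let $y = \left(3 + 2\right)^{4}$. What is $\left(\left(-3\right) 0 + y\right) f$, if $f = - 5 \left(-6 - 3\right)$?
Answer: $28125$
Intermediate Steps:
$y = 625$ ($y = 5^{4} = 625$)
$f = 45$ ($f = \left(-5\right) \left(-9\right) = 45$)
$\left(\left(-3\right) 0 + y\right) f = \left(\left(-3\right) 0 + 625\right) 45 = \left(0 + 625\right) 45 = 625 \cdot 45 = 28125$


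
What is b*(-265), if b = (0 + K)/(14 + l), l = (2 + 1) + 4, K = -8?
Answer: 2120/21 ≈ 100.95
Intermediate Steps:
l = 7 (l = 3 + 4 = 7)
b = -8/21 (b = (0 - 8)/(14 + 7) = -8/21 ≈ -0.38095)
b*(-265) = -8/21*(-265) = 2120/21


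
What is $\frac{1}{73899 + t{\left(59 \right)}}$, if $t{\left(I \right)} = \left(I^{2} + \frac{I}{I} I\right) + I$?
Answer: $\frac{1}{77498} \approx 1.2904 \cdot 10^{-5}$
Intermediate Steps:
$t{\left(I \right)} = I^{2} + 2 I$ ($t{\left(I \right)} = \left(I^{2} + 1 I\right) + I = \left(I^{2} + I\right) + I = \left(I + I^{2}\right) + I = I^{2} + 2 I$)
$\frac{1}{73899 + t{\left(59 \right)}} = \frac{1}{73899 + 59 \left(2 + 59\right)} = \frac{1}{73899 + 59 \cdot 61} = \frac{1}{73899 + 3599} = \frac{1}{77498}$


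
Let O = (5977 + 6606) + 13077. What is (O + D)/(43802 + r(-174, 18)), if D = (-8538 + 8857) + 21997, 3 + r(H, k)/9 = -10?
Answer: 47976/43685 ≈ 1.0982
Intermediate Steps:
r(H, k) = -117 (r(H, k) = -27 + 9*(-10) = -27 - 90 = -117)
O = 25660 (O = 12583 + 13077 = 25660)
D = 22316 (D = 319 + 21997 = 22316)
(O + D)/(43802 + r(-174, 18)) = (25660 + 22316)/(43802 - 117) = 47976/43685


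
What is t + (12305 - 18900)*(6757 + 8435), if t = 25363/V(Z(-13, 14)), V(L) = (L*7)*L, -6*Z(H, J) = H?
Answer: -9117332604/91 ≈ -1.0019e+8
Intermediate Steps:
Z(H, J) = -H/6
V(L) = 7*L² (V(L) = (7*L)*L = 7*L²)
t = 70236/91 (t = 25363/((7*(-⅙*(-13))²)) = 25363/((7*(13/6)²)) = 25363/((7*(169/36))) = 25363/(1183/36) = 25363*(36/1183) = 70236/91 ≈ 771.82)
t + (12305 - 18900)*(6757 + 8435) = 70236/91 + (12305 - 18900)*(6757 + 8435) = 70236/91 - 6595*15192 = 70236/91 - 100191240 = -9117332604/91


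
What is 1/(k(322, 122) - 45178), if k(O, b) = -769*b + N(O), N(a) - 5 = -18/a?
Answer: -161/22377560 ≈ -7.1947e-6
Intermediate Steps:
N(a) = 5 - 18/a
k(O, b) = 5 - 769*b - 18/O (k(O, b) = -769*b + (5 - 18/O) = 5 - 769*b - 18/O)
1/(k(322, 122) - 45178) = 1/((5 - 769*122 - 18/322) - 45178) = 1/((5 - 93818 - 18*1/322) - 45178) = 1/((5 - 93818 - 9/161) - 45178) = 1/(-15103902/161 - 45178) = 1/(-22377560/161) = -161/22377560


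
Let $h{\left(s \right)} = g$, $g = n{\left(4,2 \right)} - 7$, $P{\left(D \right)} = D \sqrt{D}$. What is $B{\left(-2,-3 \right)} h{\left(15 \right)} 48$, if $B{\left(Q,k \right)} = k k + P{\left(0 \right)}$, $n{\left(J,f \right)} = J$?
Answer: $-1296$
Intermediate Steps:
$P{\left(D \right)} = D^{\frac{3}{2}}$
$g = -3$ ($g = 4 - 7 = -3$)
$B{\left(Q,k \right)} = k^{2}$ ($B{\left(Q,k \right)} = k k + 0^{\frac{3}{2}} = k^{2} + 0 = k^{2}$)
$h{\left(s \right)} = -3$
$B{\left(-2,-3 \right)} h{\left(15 \right)} 48 = \left(-3\right)^{2} \left(-3\right) 48 = 9 \left(-3\right) 48 = \left(-27\right) 48 = -1296$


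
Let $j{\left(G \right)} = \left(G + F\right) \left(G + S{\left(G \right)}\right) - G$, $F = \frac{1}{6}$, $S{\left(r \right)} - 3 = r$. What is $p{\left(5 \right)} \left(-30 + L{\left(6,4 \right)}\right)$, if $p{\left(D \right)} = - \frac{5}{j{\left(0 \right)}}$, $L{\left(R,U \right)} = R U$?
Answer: $60$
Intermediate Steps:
$S{\left(r \right)} = 3 + r$
$F = \frac{1}{6} \approx 0.16667$
$j{\left(G \right)} = - G + \left(3 + 2 G\right) \left(\frac{1}{6} + G\right)$ ($j{\left(G \right)} = \left(G + \frac{1}{6}\right) \left(G + \left(3 + G\right)\right) - G = \left(\frac{1}{6} + G\right) \left(3 + 2 G\right) - G = \left(3 + 2 G\right) \left(\frac{1}{6} + G\right) - G = - G + \left(3 + 2 G\right) \left(\frac{1}{6} + G\right)$)
$p{\left(D \right)} = -10$ ($p{\left(D \right)} = - \frac{5}{\frac{1}{2} + 2 \cdot 0^{2} + \frac{7}{3} \cdot 0} = - \frac{5}{\frac{1}{2} + 2 \cdot 0 + 0} = - \frac{5}{\frac{1}{2} + 0 + 0} = - 5 \frac{1}{\frac{1}{2}} = \left(-5\right) 2 = -10$)
$p{\left(5 \right)} \left(-30 + L{\left(6,4 \right)}\right) = - 10 \left(-30 + 6 \cdot 4\right) = - 10 \left(-30 + 24\right) = \left(-10\right) \left(-6\right) = 60$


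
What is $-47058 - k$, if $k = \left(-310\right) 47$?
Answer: $-32488$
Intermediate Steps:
$k = -14570$
$-47058 - k = -47058 - -14570 = -47058 + 14570 = -32488$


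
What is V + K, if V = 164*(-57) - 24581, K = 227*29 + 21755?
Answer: -5591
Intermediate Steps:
K = 28338 (K = 6583 + 21755 = 28338)
V = -33929 (V = -9348 - 24581 = -33929)
V + K = -33929 + 28338 = -5591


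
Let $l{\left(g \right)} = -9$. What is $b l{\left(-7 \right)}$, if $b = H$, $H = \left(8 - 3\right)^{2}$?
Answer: $-225$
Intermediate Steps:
$H = 25$ ($H = 5^{2} = 25$)
$b = 25$
$b l{\left(-7 \right)} = 25 \left(-9\right) = -225$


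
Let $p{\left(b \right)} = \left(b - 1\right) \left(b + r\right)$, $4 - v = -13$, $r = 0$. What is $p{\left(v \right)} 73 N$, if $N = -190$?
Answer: $-3772640$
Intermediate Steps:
$v = 17$ ($v = 4 - -13 = 4 + 13 = 17$)
$p{\left(b \right)} = b \left(-1 + b\right)$ ($p{\left(b \right)} = \left(b - 1\right) \left(b + 0\right) = \left(-1 + b\right) b = b \left(-1 + b\right)$)
$p{\left(v \right)} 73 N = 17 \left(-1 + 17\right) 73 \left(-190\right) = 17 \cdot 16 \cdot 73 \left(-190\right) = 272 \cdot 73 \left(-190\right) = 19856 \left(-190\right) = -3772640$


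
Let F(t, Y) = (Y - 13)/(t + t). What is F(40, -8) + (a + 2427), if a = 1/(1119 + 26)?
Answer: 44457847/18320 ≈ 2426.7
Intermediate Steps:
F(t, Y) = (-13 + Y)/(2*t) (F(t, Y) = (-13 + Y)/((2*t)) = (-13 + Y)*(1/(2*t)) = (-13 + Y)/(2*t))
a = 1/1145 ≈ 0.00087336
F(40, -8) + (a + 2427) = (½)*(-13 - 8)/40 + (1/1145 + 2427) = (½)*(1/40)*(-21) + 2778916/1145 = -21/80 + 2778916/1145 = 44457847/18320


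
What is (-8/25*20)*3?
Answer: -96/5 ≈ -19.200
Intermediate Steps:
(-8/25*20)*3 = (-8*1/25*20)*3 = -8/25*20*3 = -32/5*3 = -96/5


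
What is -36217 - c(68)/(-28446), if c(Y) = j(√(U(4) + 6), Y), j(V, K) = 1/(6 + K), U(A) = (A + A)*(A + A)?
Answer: -76236929867/2105004 ≈ -36217.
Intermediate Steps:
U(A) = 4*A² (U(A) = (2*A)*(2*A) = 4*A²)
c(Y) = 1/(6 + Y)
-36217 - c(68)/(-28446) = -36217 - 1/((6 + 68)*(-28446)) = -36217 - (-1)/(74*28446) = -36217 - 1*(-1/2105004) = -36217 + 1/2105004 = -76236929867/2105004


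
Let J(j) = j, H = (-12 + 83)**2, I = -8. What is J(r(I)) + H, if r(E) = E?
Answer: 5033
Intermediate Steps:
H = 5041 (H = 71**2 = 5041)
J(r(I)) + H = -8 + 5041 = 5033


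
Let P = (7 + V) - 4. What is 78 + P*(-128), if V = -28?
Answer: 3278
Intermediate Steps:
P = -25 (P = (7 - 28) - 4 = -21 - 4 = -25)
78 + P*(-128) = 78 - 25*(-128) = 78 + 3200 = 3278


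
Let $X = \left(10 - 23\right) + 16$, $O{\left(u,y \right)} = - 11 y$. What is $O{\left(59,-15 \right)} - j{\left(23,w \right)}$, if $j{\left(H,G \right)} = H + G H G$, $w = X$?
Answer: $-65$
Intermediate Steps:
$X = 3$ ($X = -13 + 16 = 3$)
$w = 3$
$j{\left(H,G \right)} = H + H G^{2}$ ($j{\left(H,G \right)} = H + G G H = H + H G^{2}$)
$O{\left(59,-15 \right)} - j{\left(23,w \right)} = \left(-11\right) \left(-15\right) - 23 \left(1 + 3^{2}\right) = 165 - 23 \left(1 + 9\right) = 165 - 23 \cdot 10 = 165 - 230 = -65$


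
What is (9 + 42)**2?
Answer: 2601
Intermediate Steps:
(9 + 42)**2 = 51**2 = 2601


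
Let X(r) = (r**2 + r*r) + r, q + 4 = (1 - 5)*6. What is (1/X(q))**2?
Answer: 1/2371600 ≈ 4.2166e-7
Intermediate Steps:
q = -28 (q = -4 + (1 - 5)*6 = -4 - 4*6 = -4 - 24 = -28)
X(r) = r + 2*r**2 (X(r) = (r**2 + r**2) + r = 2*r**2 + r = r + 2*r**2)
(1/X(q))**2 = (1/(-28*(1 + 2*(-28))))**2 = (1/(-28*(1 - 56)))**2 = (1/(-28*(-55)))**2 = (1/1540)**2 = 1/2371600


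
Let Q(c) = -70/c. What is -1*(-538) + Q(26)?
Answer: 6959/13 ≈ 535.31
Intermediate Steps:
-1*(-538) + Q(26) = -1*(-538) - 70/26 = 538 - 70*1/26 = 538 - 35/13 = 6959/13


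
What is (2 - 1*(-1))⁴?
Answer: 81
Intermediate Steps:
(2 - 1*(-1))⁴ = (2 + 1)⁴ = 3⁴ = 81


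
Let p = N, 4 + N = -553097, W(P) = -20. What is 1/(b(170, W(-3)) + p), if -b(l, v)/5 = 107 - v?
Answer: -1/553736 ≈ -1.8059e-6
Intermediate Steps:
N = -553101 (N = -4 - 553097 = -553101)
p = -553101
b(l, v) = -535 + 5*v (b(l, v) = -5*(107 - v) = -535 + 5*v)
1/(b(170, W(-3)) + p) = 1/((-535 + 5*(-20)) - 553101) = 1/((-535 - 100) - 553101) = 1/(-635 - 553101) = 1/(-553736) = -1/553736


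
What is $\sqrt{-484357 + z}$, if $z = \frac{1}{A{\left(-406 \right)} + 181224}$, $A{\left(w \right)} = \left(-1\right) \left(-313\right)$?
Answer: $\frac{6 i \sqrt{443397651250561}}{181537} \approx 695.96 i$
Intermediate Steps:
$A{\left(w \right)} = 313$
$z = \frac{1}{181537}$ ($z = \frac{1}{313 + 181224} = \frac{1}{181537} \approx 5.5085 \cdot 10^{-6}$)
$\sqrt{-484357 + z} = \sqrt{-484357 + \frac{1}{181537}} = \sqrt{- \frac{87928716708}{181537}} = \frac{6 i \sqrt{443397651250561}}{181537}$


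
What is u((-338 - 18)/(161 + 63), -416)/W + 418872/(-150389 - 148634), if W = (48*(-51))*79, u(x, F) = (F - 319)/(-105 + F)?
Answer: -14068201021403/10042909928112 ≈ -1.4008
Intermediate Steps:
u(x, F) = (-319 + F)/(-105 + F)
W = -193392 (W = -2448*79 = -193392)
u((-338 - 18)/(161 + 63), -416)/W + 418872/(-150389 - 148634) = ((-319 - 416)/(-105 - 416))/(-193392) + 418872/(-150389 - 148634) = (-735/(-521))*(-1/193392) + 418872/(-299023) = -1/521*(-735)*(-1/193392) + 418872*(-1/299023) = (735/521)*(-1/193392) - 418872/299023 = -245/33585744 - 418872/299023 = -14068201021403/10042909928112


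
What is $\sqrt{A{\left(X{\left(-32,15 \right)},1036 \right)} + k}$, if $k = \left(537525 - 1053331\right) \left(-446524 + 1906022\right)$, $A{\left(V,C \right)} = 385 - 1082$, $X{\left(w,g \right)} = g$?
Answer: $i \sqrt{752817826085} \approx 8.6765 \cdot 10^{5} i$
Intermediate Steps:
$A{\left(V,C \right)} = -697$ ($A{\left(V,C \right)} = 385 - 1082 = -697$)
$k = -752817825388$ ($k = \left(-515806\right) 1459498 = -752817825388$)
$\sqrt{A{\left(X{\left(-32,15 \right)},1036 \right)} + k} = \sqrt{-697 - 752817825388} = \sqrt{-752817826085} = i \sqrt{752817826085}$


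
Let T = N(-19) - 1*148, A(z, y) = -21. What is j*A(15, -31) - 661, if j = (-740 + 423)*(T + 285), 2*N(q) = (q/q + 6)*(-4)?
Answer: 818150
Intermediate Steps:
N(q) = -14 (N(q) = ((q/q + 6)*(-4))/2 = ((1 + 6)*(-4))/2 = (7*(-4))/2 = (½)*(-28) = -14)
T = -162 (T = -14 - 1*148 = -14 - 148 = -162)
j = -38991 (j = (-740 + 423)*(-162 + 285) = -317*123 = -38991)
j*A(15, -31) - 661 = -38991*(-21) - 661 = 818811 - 661 = 818150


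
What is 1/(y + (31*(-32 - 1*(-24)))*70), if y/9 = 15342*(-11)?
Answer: -1/1536218 ≈ -6.5095e-7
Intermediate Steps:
y = -1518858 (y = 9*(15342*(-11)) = 9*(-168762) = -1518858)
1/(y + (31*(-32 - 1*(-24)))*70) = 1/(-1518858 + (31*(-32 - 1*(-24)))*70) = 1/(-1518858 + (31*(-32 + 24))*70) = 1/(-1518858 + (31*(-8))*70) = 1/(-1518858 - 248*70) = 1/(-1518858 - 17360) = 1/(-1536218) = -1/1536218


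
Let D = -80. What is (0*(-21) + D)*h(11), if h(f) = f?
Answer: -880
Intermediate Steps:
(0*(-21) + D)*h(11) = (0*(-21) - 80)*11 = (0 - 80)*11 = -80*11 = -880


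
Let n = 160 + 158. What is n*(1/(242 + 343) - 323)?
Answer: -20029124/195 ≈ -1.0271e+5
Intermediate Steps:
n = 318
n*(1/(242 + 343) - 323) = 318*(1/(242 + 343) - 323) = 318*(1/585 - 323) = 318*(-188954/585) = -20029124/195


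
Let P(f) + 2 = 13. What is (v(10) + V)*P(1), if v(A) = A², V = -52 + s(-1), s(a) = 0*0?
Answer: 528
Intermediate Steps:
P(f) = 11 (P(f) = -2 + 13 = 11)
s(a) = 0
V = -52 (V = -52 + 0 = -52)
(v(10) + V)*P(1) = (10² - 52)*11 = (100 - 52)*11 = 48*11 = 528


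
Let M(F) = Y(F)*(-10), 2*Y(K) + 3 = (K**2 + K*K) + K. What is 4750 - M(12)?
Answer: 6235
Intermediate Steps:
Y(K) = -3/2 + K**2 + K/2 (Y(K) = -3/2 + ((K**2 + K*K) + K)/2 = -3/2 + ((K**2 + K**2) + K)/2 = -3/2 + (2*K**2 + K)/2 = -3/2 + (K + 2*K**2)/2 = -3/2 + (K**2 + K/2) = -3/2 + K**2 + K/2)
M(F) = 15 - 10*F**2 - 5*F (M(F) = (-3/2 + F**2 + F/2)*(-10) = 15 - 10*F**2 - 5*F)
4750 - M(12) = 4750 - (15 - 10*12**2 - 5*12) = 4750 - (15 - 10*144 - 60) = 4750 - (15 - 1440 - 60) = 4750 - 1*(-1485) = 4750 + 1485 = 6235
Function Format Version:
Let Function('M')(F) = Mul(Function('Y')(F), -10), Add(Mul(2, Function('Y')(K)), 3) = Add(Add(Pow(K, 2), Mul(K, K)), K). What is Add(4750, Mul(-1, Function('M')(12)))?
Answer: 6235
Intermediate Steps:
Function('Y')(K) = Add(Rational(-3, 2), Pow(K, 2), Mul(Rational(1, 2), K)) (Function('Y')(K) = Add(Rational(-3, 2), Mul(Rational(1, 2), Add(Add(Pow(K, 2), Mul(K, K)), K))) = Add(Rational(-3, 2), Mul(Rational(1, 2), Add(Add(Pow(K, 2), Pow(K, 2)), K))) = Add(Rational(-3, 2), Mul(Rational(1, 2), Add(Mul(2, Pow(K, 2)), K))) = Add(Rational(-3, 2), Mul(Rational(1, 2), Add(K, Mul(2, Pow(K, 2))))) = Add(Rational(-3, 2), Add(Pow(K, 2), Mul(Rational(1, 2), K))) = Add(Rational(-3, 2), Pow(K, 2), Mul(Rational(1, 2), K)))
Function('M')(F) = Add(15, Mul(-10, Pow(F, 2)), Mul(-5, F)) (Function('M')(F) = Mul(Add(Rational(-3, 2), Pow(F, 2), Mul(Rational(1, 2), F)), -10) = Add(15, Mul(-10, Pow(F, 2)), Mul(-5, F)))
Add(4750, Mul(-1, Function('M')(12))) = Add(4750, Mul(-1, Add(15, Mul(-10, Pow(12, 2)), Mul(-5, 12)))) = Add(4750, Mul(-1, Add(15, Mul(-10, 144), -60))) = Add(4750, Mul(-1, Add(15, -1440, -60))) = Add(4750, Mul(-1, -1485)) = Add(4750, 1485) = 6235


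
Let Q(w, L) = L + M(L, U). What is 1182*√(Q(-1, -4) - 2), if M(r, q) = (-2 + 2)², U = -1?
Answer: 1182*I*√6 ≈ 2895.3*I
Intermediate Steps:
M(r, q) = 0 (M(r, q) = 0² = 0)
Q(w, L) = L (Q(w, L) = L + 0 = L)
1182*√(Q(-1, -4) - 2) = 1182*√(-4 - 2) = 1182*√(-6) = 1182*(I*√6) = 1182*I*√6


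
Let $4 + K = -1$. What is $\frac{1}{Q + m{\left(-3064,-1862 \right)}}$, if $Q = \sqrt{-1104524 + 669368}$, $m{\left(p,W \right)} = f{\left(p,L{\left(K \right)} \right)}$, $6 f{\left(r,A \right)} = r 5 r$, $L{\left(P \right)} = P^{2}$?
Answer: $\frac{17602680}{137713042393501} - \frac{9 i \sqrt{108789}}{275426084787002} \approx 1.2782 \cdot 10^{-7} - 1.0778 \cdot 10^{-11} i$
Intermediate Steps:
$K = -5$ ($K = -4 - 1 = -5$)
$f{\left(r,A \right)} = \frac{5 r^{2}}{6}$ ($f{\left(r,A \right)} = \frac{r 5 r}{6} = \frac{5 r^{2}}{6}$)
$m{\left(p,W \right)} = \frac{5 p^{2}}{6}$
$Q = 2 i \sqrt{108789}$ ($Q = \sqrt{-435156} = 2 i \sqrt{108789} \approx 659.66 i$)
$\frac{1}{Q + m{\left(-3064,-1862 \right)}} = \frac{1}{2 i \sqrt{108789} + \frac{5 \left(-3064\right)^{2}}{6}} = \frac{1}{2 i \sqrt{108789} + \frac{5}{6} \cdot 9388096} = \frac{1}{2 i \sqrt{108789} + \frac{23470240}{3}} = \frac{1}{\frac{23470240}{3} + 2 i \sqrt{108789}}$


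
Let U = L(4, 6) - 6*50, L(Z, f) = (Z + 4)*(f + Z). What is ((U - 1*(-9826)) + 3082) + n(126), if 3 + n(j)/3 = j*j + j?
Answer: 60685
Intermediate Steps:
L(Z, f) = (4 + Z)*(Z + f)
n(j) = -9 + 3*j + 3*j**2 (n(j) = -9 + 3*(j*j + j) = -9 + 3*(j**2 + j) = -9 + 3*(j + j**2) = -9 + (3*j + 3*j**2) = -9 + 3*j + 3*j**2)
U = -220 (U = (4**2 + 4*4 + 4*6 + 4*6) - 6*50 = (16 + 16 + 24 + 24) - 300 = 80 - 300 = -220)
((U - 1*(-9826)) + 3082) + n(126) = ((-220 - 1*(-9826)) + 3082) + (-9 + 3*126 + 3*126**2) = ((-220 + 9826) + 3082) + (-9 + 378 + 3*15876) = (9606 + 3082) + (-9 + 378 + 47628) = 12688 + 47997 = 60685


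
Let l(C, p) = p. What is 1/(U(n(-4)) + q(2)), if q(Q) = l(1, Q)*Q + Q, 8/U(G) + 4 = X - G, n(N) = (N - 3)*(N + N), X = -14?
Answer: 37/218 ≈ 0.16972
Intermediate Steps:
n(N) = 2*N*(-3 + N) (n(N) = (-3 + N)*(2*N) = 2*N*(-3 + N))
U(G) = 8/(-18 - G) (U(G) = 8/(-4 + (-14 - G)) = 8/(-18 - G))
q(Q) = Q + Q**2 (q(Q) = Q*Q + Q = Q**2 + Q = Q + Q**2)
1/(U(n(-4)) + q(2)) = 1/(-8/(18 + 2*(-4)*(-3 - 4)) + 2*(1 + 2)) = 1/(-8/(18 + 2*(-4)*(-7)) + 2*3) = 1/(-8/(18 + 56) + 6) = 1/(-8/74 + 6) = 1/(-8*1/74 + 6) = 1/(-4/37 + 6) = 1/(218/37) = 37/218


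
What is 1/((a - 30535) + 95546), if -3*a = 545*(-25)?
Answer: 3/208658 ≈ 1.4378e-5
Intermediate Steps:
a = 13625/3 (a = -545*(-25)/3 = -⅓*(-13625) = 13625/3 ≈ 4541.7)
1/((a - 30535) + 95546) = 1/((13625/3 - 30535) + 95546) = 1/(-77980/3 + 95546) = 1/(208658/3) = 3/208658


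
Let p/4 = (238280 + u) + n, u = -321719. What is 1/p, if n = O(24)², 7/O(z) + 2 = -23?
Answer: -625/208597304 ≈ -2.9962e-6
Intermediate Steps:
O(z) = -7/25 (O(z) = 7/(-2 - 23) = 7/(-25) = 7*(-1/25) = -7/25)
n = 49/625 (n = (-7/25)² = 49/625 ≈ 0.078400)
p = -208597304/625 (p = 4*((238280 - 321719) + 49/625) = 4*(-83439 + 49/625) = 4*(-52149326/625) = -208597304/625 ≈ -3.3376e+5)
1/p = 1/(-208597304/625) = -625/208597304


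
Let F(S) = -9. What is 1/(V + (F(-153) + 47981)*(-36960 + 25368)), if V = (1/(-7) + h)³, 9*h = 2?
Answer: -250047/139048992296803 ≈ -1.7983e-9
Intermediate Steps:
h = 2/9 (h = (⅑)*2 = 2/9 ≈ 0.22222)
V = 125/250047 (V = (1/(-7) + 2/9)³ = (-⅐ + 2/9)³ = (5/63)³ = 125/250047 ≈ 0.00049991)
1/(V + (F(-153) + 47981)*(-36960 + 25368)) = 1/(125/250047 + (-9 + 47981)*(-36960 + 25368)) = 1/(125/250047 + 47972*(-11592)) = 1/(125/250047 - 556091424) = 1/(-139048992296803/250047) = -250047/139048992296803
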